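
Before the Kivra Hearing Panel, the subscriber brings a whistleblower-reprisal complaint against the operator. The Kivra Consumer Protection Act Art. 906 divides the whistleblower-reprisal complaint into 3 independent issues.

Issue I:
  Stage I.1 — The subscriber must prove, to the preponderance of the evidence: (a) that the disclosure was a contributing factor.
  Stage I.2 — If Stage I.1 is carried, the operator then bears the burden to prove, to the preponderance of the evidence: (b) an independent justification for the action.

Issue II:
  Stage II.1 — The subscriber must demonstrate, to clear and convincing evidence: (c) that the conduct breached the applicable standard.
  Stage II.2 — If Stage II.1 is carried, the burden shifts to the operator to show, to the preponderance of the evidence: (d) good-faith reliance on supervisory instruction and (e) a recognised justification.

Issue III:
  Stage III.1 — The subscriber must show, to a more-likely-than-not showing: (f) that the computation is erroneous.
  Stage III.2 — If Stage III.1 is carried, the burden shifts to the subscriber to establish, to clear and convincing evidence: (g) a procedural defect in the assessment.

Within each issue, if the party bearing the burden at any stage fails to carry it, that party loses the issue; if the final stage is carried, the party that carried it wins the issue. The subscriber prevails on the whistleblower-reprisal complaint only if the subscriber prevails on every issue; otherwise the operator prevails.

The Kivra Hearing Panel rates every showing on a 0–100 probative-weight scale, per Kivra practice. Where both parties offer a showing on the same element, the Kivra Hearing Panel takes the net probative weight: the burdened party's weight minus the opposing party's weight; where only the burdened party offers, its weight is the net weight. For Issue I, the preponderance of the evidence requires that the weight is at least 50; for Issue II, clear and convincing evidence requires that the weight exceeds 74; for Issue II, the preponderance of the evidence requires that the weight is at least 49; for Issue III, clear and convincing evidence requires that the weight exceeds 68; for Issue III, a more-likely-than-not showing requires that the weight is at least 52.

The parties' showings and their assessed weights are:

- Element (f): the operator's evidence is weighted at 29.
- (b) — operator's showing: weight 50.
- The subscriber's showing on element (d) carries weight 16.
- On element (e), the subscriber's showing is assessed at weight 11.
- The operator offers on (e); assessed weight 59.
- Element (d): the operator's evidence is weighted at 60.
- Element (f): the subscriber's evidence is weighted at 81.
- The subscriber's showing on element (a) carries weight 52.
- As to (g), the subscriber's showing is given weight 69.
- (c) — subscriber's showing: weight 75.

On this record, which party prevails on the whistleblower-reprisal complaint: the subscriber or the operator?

— Issue I —
Stage I.1 (subscriber, the preponderance of the evidence, weight is at least 50): (a) 52 ≥ 50 — meets.
  The subscriber carries Stage I.1; the operator now bears the burden.
Stage I.2 (operator, the preponderance of the evidence, weight is at least 50): (b) 50 ≥ 50 — meets.
  The operator carries the last stage.
Every stage carried; the operator prevails on this issue.
— Issue II —
Stage II.1 (subscriber, clear and convincing evidence, weight exceeds 74): (c) 75 > 74 — meets.
  All elements met. The burden passes to the operator.
Stage II.2 (operator, the preponderance of the evidence, weight is at least 49): (d) net 60−16=44 < 49 — fails; (e) net 59−11=48 < 49 — fails.
  Stage II.2 not carried; the operator fails its burden.
The analysis ends at Stage II.2; the subscriber prevails on this issue.
— Issue III —
Stage III.1 (subscriber, a more-likely-than-not showing, weight is at least 52): (f) net 81−29=52 ≥ 52 — meets.
  Stage III.1 is satisfied; the subscriber continues to bear the burden.
Stage III.2 (subscriber, clear and convincing evidence, weight exceeds 68): (g) 69 > 68 — meets.
  Stage III.2 carried; the final stage is satisfied.
All stages carried — the subscriber prevails on this issue.
Per-issue: Issue I → operator; Issue II → subscriber; Issue III → subscriber. The subscriber must prevail on every issue; overall, the operator prevails.

operator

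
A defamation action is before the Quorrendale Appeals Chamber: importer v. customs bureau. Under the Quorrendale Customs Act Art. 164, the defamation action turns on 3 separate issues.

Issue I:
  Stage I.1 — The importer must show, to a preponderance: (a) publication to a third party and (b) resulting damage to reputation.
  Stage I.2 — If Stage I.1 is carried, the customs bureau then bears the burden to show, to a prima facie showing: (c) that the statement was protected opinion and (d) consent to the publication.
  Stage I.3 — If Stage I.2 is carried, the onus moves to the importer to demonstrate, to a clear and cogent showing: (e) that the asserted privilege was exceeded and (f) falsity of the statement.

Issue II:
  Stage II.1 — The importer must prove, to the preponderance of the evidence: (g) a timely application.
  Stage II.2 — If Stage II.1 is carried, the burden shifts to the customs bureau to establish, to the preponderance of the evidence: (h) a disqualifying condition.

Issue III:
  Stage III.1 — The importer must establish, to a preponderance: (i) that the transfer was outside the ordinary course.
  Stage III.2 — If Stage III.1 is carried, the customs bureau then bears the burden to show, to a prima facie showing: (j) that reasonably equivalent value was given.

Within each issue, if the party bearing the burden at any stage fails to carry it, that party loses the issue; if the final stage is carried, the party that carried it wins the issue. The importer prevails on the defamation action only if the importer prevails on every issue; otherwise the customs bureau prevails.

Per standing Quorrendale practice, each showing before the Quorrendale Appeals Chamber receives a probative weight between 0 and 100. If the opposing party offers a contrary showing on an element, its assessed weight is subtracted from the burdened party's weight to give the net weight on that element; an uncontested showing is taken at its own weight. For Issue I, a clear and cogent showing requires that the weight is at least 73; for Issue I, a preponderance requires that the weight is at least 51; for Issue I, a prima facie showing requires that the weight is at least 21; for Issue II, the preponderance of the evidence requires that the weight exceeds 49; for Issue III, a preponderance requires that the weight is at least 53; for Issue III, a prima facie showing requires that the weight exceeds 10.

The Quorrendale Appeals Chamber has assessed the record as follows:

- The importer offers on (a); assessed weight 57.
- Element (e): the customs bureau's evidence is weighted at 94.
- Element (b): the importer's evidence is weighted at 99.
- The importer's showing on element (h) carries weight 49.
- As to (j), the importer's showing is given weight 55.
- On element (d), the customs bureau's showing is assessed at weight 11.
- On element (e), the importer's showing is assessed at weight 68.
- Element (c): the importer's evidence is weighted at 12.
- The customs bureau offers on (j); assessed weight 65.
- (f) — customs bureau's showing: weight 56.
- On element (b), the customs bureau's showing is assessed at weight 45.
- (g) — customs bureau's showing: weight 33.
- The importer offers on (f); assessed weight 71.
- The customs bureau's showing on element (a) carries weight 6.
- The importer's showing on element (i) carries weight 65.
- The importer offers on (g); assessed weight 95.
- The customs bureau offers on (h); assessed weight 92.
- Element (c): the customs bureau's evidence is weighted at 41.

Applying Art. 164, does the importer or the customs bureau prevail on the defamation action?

— Issue I —
Stage I.1 — burden on importer; standard: a preponderance (weight is at least 51).
    (a): 57 − 6 = 51 ≥ 51 [met]
    (b): 99 − 45 = 54 ≥ 51 [met]
  Stage I.1 carried; the burden shifts to the customs bureau.
Stage I.2 — burden on customs bureau; standard: a prima facie showing (weight is at least 21).
    (c): 41 − 12 = 29 ≥ 21 [met]
    (d): 11 < 21 [not met]
  Not every element is met, so the customs bureau fails to carry Stage I.2.
The importer prevails on this issue.
— Issue II —
Stage II.1 — burden on importer; standard: the preponderance of the evidence (weight exceeds 49).
    (g): 95 − 33 = 62 > 49 [met]
  The importer carries Stage II.1; the customs bureau now bears the burden.
Stage II.2 — burden on customs bureau; standard: the preponderance of the evidence (weight exceeds 49).
    (h): 92 − 49 = 43 ≤ 49 [not met]
  Not every element is met, so the customs bureau fails to carry Stage II.2.
The importer prevails on this issue.
— Issue III —
At Stage III.1 the importer must meet a preponderance (weight is at least 53): on (i) the weight is 65, which does reach 53, so (i) meets the standard.
  All elements met. The burden passes to the customs bureau.
At Stage III.2 the customs bureau must meet a prima facie showing (weight exceeds 10): on (j) the weight is 65 less the opposing 55 gives net 10, ≤ 10, so (j) does not meet the standard.
  Not every element is met, so the customs bureau fails to carry Stage III.2.
So the importer prevails on this issue.
Per-issue: Issue I → importer; Issue II → importer; Issue III → importer. The importer must prevail on every issue; overall, the importer prevails.

importer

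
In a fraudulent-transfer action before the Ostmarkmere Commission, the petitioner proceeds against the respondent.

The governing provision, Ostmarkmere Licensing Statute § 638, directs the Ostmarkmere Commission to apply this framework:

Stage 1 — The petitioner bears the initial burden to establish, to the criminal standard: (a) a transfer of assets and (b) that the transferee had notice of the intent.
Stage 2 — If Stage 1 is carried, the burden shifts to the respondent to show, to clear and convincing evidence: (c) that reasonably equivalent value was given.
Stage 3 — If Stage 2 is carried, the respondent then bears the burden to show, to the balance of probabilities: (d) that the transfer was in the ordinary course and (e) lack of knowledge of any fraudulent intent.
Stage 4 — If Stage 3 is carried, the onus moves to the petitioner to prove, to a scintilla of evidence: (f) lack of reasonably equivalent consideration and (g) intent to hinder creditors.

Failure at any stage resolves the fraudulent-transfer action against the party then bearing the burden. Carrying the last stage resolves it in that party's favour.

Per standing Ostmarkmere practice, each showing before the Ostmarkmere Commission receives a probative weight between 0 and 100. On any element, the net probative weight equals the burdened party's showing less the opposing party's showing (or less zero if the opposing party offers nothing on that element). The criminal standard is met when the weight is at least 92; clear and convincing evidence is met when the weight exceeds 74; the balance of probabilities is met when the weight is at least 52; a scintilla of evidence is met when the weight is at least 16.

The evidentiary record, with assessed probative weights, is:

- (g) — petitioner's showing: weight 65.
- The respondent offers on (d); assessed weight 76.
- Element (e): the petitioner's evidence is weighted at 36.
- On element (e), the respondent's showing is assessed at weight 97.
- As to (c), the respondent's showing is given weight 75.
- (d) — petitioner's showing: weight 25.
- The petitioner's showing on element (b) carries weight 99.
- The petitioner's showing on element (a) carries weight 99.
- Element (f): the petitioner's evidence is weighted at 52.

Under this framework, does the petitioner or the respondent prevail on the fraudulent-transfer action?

petitioner

Stage 1 — burden on petitioner; standard: the criminal standard (weight is at least 92).
    (a): 99 ≥ 92 [met]
    (b): 99 ≥ 92 [met]
  All elements met. The burden passes to the respondent.
Stage 2 — burden on respondent; standard: clear and convincing evidence (weight exceeds 74).
    (c): 75 > 74 [met]
  Stage 2 carried; the burden remains with the respondent.
Stage 3 — burden on respondent; standard: the balance of probabilities (weight is at least 52).
    (d): 76 − 25 = 51 < 52 [not met]
    (e): 97 − 36 = 61 ≥ 52 [met]
  Not every element is met, so the respondent fails to carry Stage 3.
The petitioner prevails.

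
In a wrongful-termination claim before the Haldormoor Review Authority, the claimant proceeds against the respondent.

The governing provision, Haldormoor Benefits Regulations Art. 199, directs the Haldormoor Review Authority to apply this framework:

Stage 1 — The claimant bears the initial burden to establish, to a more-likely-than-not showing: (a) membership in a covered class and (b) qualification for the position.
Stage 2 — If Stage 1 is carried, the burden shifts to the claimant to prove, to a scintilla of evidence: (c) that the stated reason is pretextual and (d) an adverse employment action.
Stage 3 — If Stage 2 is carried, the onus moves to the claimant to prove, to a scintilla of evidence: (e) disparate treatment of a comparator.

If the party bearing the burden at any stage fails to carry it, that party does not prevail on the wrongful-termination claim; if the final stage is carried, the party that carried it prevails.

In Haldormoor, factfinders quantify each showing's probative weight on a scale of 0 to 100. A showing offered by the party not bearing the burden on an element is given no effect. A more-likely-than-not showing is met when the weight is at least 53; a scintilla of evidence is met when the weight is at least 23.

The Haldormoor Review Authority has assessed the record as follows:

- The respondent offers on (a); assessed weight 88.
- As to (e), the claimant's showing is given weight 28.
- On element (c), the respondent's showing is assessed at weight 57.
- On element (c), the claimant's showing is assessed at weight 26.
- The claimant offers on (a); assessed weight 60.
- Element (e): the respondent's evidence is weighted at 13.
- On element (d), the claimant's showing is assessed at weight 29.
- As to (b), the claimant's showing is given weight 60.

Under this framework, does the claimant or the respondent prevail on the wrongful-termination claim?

At Stage 1 the claimant must meet a more-likely-than-not showing (weight is at least 53): on (a) the weight is 60 (the respondent's 88 is given no effect), which does reach 53, so (a) meets the standard; on (b) the weight is 60, ≥ 53, so (b) meets the standard.
  Stage 1 is satisfied; the claimant continues to bear the burden.
At Stage 2 the claimant must meet a scintilla of evidence (weight is at least 23): on (c) the weight is 26 (the respondent's 57 is given no effect), ≥ 23, so (c) meets the standard; on (d) the weight is 29, ≥ 23, so (d) meets the standard.
  All elements met. The claimant retains the burden for Stage 3.
At Stage 3 the claimant must meet a scintilla of evidence (weight is at least 23): on (e) the weight is 28 (the respondent's 13 is given no effect), ≥ 23, so (e) meets the standard.
  All elements met at the final stage.
Every stage carried; the claimant prevails.

claimant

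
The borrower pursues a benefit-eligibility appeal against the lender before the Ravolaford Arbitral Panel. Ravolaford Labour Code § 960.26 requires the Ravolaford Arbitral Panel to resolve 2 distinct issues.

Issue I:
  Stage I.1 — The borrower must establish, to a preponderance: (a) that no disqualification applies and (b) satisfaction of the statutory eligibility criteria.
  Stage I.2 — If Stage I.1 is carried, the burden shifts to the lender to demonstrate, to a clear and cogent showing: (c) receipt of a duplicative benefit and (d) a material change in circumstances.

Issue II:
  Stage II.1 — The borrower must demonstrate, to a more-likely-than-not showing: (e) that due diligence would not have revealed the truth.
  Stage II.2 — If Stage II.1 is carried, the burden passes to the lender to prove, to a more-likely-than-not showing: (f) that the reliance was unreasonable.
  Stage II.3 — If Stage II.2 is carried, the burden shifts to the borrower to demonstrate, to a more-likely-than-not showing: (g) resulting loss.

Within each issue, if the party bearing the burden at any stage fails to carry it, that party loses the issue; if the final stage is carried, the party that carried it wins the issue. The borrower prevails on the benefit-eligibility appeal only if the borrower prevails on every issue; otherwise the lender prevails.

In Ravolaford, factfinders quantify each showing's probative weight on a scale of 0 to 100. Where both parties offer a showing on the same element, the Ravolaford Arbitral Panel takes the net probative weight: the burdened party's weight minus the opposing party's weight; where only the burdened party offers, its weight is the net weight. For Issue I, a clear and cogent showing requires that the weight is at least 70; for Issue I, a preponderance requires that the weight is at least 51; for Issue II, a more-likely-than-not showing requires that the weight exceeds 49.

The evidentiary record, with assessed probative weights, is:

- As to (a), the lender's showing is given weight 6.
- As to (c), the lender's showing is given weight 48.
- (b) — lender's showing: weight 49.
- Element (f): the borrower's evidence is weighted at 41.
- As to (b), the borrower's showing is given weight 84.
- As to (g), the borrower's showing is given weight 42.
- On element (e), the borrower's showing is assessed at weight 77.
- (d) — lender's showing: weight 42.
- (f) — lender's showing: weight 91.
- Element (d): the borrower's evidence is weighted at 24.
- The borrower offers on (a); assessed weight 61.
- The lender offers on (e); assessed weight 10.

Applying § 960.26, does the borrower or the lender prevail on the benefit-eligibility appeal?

lender

— Issue I —
At Stage I.1 the borrower must meet a preponderance (weight is at least 51): on (a) the weight is 61 less the opposing 6 gives net 55, which does reach 51, so (a) meets the standard; on (b) the weight is 84 less the opposing 49 gives net 35, < 51, so (b) does not meet the standard.
  The borrower does not carry Stage I.1.
So the lender prevails on this issue.
— Issue II —
Stage II.1 (borrower, a more-likely-than-not showing, weight exceeds 49): (e) net 77−10=67 > 49 — meets.
  Stage II.1 carried; the burden shifts to the lender.
Stage II.2 (lender, a more-likely-than-not showing, weight exceeds 49): (f) net 91−41=50 > 49 — meets.
  The lender carries Stage II.2; the borrower now bears the burden.
Stage II.3 (borrower, a more-likely-than-not showing, weight exceeds 49): (g) 42 ≤ 49 — fails.
  Not every element is met, so the borrower fails to carry Stage II.3.
So the lender prevails on this issue.
Per-issue: Issue I → lender; Issue II → lender. The borrower must prevail on every issue; overall, the lender prevails.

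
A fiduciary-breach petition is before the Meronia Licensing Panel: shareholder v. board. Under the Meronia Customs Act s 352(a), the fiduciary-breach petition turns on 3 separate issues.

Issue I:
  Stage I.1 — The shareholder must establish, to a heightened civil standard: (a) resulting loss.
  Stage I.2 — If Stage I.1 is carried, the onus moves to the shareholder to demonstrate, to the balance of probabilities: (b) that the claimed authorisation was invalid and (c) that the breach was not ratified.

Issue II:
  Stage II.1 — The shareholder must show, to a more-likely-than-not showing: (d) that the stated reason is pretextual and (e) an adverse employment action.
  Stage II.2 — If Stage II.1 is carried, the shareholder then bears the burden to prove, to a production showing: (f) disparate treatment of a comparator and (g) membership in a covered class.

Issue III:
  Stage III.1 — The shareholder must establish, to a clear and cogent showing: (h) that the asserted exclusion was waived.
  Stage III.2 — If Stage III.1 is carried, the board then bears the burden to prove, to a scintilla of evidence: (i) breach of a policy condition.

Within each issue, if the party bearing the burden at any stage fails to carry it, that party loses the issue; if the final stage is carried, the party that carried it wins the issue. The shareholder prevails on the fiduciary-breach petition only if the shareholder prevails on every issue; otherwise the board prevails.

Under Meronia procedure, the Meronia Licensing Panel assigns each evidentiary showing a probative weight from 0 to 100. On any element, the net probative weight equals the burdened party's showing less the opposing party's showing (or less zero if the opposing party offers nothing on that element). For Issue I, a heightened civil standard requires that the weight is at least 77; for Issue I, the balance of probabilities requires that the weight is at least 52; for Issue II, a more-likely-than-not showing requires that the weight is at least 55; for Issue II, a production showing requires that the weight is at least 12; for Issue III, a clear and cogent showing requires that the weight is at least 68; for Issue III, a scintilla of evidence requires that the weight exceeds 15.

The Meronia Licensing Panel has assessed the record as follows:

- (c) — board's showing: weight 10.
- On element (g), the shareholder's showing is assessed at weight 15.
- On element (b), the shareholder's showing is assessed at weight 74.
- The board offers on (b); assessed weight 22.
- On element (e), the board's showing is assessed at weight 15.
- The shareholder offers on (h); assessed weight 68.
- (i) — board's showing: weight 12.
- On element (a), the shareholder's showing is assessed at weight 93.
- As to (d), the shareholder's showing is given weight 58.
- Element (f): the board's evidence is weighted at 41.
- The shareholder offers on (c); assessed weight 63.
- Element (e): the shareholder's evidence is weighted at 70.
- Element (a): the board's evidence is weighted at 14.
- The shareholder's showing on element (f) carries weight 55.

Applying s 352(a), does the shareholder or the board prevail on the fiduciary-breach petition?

shareholder

— Issue I —
Stage I.1 (shareholder, a heightened civil standard, weight is at least 77): (a) net 93−14=79 ≥ 77 — meets.
  All elements met. The shareholder retains the burden for Stage I.2.
Stage I.2 (shareholder, the balance of probabilities, weight is at least 52): (b) net 74−22=52 ≥ 52 — meets; (c) net 63−10=53 ≥ 52 — meets.
  All elements met at the final stage.
All stages carried — the shareholder prevails on this issue.
— Issue II —
Stage II.1 — burden on shareholder; standard: a more-likely-than-not showing (weight is at least 55).
    (d): 58 ≥ 55 [met]
    (e): 70 − 15 = 55 ≥ 55 [met]
  Stage II.1 is satisfied; the shareholder continues to bear the burden.
Stage II.2 — burden on shareholder; standard: a production showing (weight is at least 12).
    (f): 55 − 41 = 14 ≥ 12 [met]
    (g): 15 ≥ 12 [met]
  The shareholder carries the last stage.
All stages carried — the shareholder prevails on this issue.
— Issue III —
At Stage III.1 the shareholder must meet a clear and cogent showing (weight is at least 68): on (h) the weight is 68, ≥ 68, so (h) meets the standard.
  Stage III.1 carried; the burden shifts to the board.
At Stage III.2 the board must meet a scintilla of evidence (weight exceeds 15): on (i) the weight is 12, ≤ 15, so (i) does not meet the standard.
  Stage III.2 not carried; the board fails its burden.
The shareholder prevails on this issue.
Per-issue: Issue I → shareholder; Issue II → shareholder; Issue III → shareholder. The shareholder must prevail on every issue; overall, the shareholder prevails.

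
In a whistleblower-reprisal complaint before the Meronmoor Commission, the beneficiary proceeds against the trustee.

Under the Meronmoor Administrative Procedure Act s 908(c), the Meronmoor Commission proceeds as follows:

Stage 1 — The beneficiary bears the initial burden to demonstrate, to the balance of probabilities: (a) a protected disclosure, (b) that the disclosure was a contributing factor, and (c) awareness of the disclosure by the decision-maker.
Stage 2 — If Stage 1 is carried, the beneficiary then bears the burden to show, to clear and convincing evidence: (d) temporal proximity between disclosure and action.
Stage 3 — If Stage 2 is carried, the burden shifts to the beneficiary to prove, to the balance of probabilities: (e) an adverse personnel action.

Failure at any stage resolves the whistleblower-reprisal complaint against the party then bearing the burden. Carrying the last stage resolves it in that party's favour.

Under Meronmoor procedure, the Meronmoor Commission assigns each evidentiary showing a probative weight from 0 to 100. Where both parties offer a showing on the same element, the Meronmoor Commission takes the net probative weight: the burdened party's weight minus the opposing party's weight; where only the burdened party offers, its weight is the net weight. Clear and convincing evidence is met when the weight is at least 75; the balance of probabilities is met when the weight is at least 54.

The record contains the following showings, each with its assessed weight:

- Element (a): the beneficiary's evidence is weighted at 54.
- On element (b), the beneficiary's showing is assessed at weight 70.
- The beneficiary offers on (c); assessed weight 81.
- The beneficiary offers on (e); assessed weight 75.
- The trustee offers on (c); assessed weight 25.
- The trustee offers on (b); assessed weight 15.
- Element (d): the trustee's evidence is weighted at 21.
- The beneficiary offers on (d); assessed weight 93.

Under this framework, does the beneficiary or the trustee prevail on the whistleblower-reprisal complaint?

At Stage 1 the beneficiary must meet the balance of probabilities (weight is at least 54): on (a) the weight is 54, which does reach 54, so (a) meets the standard; on (b) the weight is 70 less the opposing 15 gives net 55, ≥ 54, so (b) meets the standard; on (c) the weight is 81 less the opposing 25 gives net 56, ≥ 54, so (c) meets the standard.
  Stage 1 carried; the burden remains with the beneficiary.
At Stage 2 the beneficiary must meet clear and convincing evidence (weight is at least 75): on (d) the weight is 93 less the opposing 21 gives net 72, < 75, so (d) does not meet the standard.
  The beneficiary does not carry Stage 2.
The analysis ends at Stage 2; the trustee prevails.

trustee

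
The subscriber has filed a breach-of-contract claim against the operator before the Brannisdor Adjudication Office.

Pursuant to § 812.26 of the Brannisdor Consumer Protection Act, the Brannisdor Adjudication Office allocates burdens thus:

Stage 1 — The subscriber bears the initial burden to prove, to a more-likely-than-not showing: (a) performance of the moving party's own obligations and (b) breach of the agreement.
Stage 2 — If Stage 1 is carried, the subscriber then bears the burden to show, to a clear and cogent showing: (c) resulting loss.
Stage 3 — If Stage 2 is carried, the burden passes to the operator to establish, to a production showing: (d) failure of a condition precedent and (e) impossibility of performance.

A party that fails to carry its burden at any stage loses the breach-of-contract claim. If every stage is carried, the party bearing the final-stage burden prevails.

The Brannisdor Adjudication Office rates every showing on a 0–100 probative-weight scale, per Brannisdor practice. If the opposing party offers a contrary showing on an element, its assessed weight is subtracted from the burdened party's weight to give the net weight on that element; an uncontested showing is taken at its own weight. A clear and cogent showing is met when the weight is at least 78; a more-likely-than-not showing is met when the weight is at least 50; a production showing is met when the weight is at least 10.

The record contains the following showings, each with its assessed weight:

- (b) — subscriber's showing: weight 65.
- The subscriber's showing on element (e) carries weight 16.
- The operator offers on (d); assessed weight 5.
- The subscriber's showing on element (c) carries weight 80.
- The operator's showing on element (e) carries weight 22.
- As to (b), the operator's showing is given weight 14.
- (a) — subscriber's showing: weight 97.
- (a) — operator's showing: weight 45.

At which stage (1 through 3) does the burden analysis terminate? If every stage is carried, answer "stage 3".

stage 3

Stage 1 (subscriber, a more-likely-than-not showing, weight is at least 50): (a) net 97−45=52 ≥ 50 — meets; (b) net 65−14=51 ≥ 50 — meets.
  All elements met. The subscriber retains the burden for Stage 2.
Stage 2 (subscriber, a clear and cogent showing, weight is at least 78): (c) 80 ≥ 78 — meets.
  Stage 2 is satisfied; the onus moves to the operator.
Stage 3 (operator, a production showing, weight is at least 10): (d) 5 < 10 — fails; (e) net 22−16=6 < 10 — fails.
  The operator does not carry Stage 3.
The analysis ends at Stage 3; the subscriber prevails.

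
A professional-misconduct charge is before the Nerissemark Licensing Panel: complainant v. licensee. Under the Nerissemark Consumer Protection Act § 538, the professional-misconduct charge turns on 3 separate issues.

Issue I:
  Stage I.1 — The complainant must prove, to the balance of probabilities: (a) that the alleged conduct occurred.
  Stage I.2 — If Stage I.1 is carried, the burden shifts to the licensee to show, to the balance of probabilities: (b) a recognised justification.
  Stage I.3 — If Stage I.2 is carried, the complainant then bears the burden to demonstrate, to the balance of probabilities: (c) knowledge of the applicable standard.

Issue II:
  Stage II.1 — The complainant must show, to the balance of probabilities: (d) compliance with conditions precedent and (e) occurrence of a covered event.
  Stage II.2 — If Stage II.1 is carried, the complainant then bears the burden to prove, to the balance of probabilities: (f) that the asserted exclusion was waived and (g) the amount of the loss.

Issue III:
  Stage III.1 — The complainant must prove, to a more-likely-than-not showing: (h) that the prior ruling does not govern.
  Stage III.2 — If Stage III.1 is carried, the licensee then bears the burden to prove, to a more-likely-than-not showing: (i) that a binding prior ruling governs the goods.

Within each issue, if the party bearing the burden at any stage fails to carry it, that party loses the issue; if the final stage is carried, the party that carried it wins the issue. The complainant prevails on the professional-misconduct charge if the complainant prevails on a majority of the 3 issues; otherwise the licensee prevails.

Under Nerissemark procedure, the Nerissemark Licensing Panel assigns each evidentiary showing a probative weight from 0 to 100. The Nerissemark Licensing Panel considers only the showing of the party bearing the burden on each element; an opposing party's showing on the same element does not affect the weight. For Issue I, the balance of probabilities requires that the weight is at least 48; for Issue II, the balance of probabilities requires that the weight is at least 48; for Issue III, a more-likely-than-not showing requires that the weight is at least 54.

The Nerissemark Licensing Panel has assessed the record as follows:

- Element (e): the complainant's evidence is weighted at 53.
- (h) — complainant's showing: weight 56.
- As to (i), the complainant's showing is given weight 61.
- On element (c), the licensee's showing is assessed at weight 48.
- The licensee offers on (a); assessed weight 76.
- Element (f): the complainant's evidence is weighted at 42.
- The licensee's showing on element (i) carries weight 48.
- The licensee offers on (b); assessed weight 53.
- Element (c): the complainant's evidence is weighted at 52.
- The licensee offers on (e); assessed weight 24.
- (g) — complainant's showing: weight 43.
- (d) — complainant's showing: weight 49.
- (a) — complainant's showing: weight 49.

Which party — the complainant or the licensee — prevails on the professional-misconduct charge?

— Issue I —
At Stage I.1 the complainant must meet the balance of probabilities (weight is at least 48): on (a) the weight is 49 (the licensee's 76 is given no effect), ≥ 48, so (a) meets the standard.
  Stage I.1 carried; the burden shifts to the licensee.
At Stage I.2 the licensee must meet the balance of probabilities (weight is at least 48): on (b) the weight is 53, ≥ 48, so (b) meets the standard.
  Stage I.2 is satisfied; the onus moves to the complainant.
At Stage I.3 the complainant must meet the balance of probabilities (weight is at least 48): on (c) the weight is 52 (the licensee's 48 is given no effect), which does reach 48, so (c) meets the standard.
  The complainant carries the last stage.
All stages carried — the complainant prevails on this issue.
— Issue II —
Stage II.1 — burden on complainant; standard: the balance of probabilities (weight is at least 48).
    (d): 49 ≥ 48 [met]
    (e): 53 (licensee's 24 disregarded) ≥ 48 [met]
  Stage II.1 carried; the burden remains with the complainant.
Stage II.2 — burden on complainant; standard: the balance of probabilities (weight is at least 48).
    (f): 42 < 48 [not met]
    (g): 43 < 48 [not met]
  The complainant does not carry Stage II.2.
So the licensee prevails on this issue.
— Issue III —
Stage III.1 — burden on complainant; standard: a more-likely-than-not showing (weight is at least 54).
    (h): 56 ≥ 54 [met]
  The complainant carries Stage III.1; the licensee now bears the burden.
Stage III.2 — burden on licensee; standard: a more-likely-than-not showing (weight is at least 54).
    (i): 48 (complainant's 61 disregarded) < 54 [not met]
  The licensee does not carry Stage III.2.
The complainant prevails on this issue.
Per-issue: Issue I → complainant; Issue II → licensee; Issue III → complainant. The complainant must prevail on a majority of issues; overall, the complainant prevails.

complainant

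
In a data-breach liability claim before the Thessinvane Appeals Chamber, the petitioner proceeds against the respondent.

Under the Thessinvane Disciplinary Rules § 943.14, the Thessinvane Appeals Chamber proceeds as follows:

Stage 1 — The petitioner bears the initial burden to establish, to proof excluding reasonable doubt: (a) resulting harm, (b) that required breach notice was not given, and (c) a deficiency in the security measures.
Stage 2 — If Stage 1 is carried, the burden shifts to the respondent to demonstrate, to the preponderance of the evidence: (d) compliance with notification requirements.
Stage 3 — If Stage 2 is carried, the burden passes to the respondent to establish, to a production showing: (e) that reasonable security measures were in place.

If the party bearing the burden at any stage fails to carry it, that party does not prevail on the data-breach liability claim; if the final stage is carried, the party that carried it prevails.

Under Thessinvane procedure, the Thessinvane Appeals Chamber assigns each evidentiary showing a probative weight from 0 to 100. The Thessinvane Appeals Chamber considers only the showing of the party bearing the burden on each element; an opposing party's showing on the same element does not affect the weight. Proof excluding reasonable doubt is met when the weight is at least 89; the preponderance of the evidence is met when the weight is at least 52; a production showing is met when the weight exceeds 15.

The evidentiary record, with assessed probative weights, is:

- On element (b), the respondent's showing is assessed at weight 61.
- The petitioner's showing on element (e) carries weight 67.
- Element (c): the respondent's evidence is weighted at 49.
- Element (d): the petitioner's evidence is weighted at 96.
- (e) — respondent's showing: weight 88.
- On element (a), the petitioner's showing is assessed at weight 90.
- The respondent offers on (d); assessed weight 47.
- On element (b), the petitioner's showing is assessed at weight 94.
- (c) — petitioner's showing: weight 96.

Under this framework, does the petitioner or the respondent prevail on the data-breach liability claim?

Stage 1 (petitioner, proof excluding reasonable doubt, weight is at least 89): (a) 90 ≥ 89 — meets; (b) 94 (respondent's 61 disregarded) ≥ 89 — meets; (c) 96 (respondent's 49 disregarded) ≥ 89 — meets.
  Stage 1 carried; the burden shifts to the respondent.
Stage 2 (respondent, the preponderance of the evidence, weight is at least 52): (d) 47 (petitioner's 96 disregarded) < 52 — fails.
  The respondent does not carry Stage 2.
The analysis ends at Stage 2; the petitioner prevails.

petitioner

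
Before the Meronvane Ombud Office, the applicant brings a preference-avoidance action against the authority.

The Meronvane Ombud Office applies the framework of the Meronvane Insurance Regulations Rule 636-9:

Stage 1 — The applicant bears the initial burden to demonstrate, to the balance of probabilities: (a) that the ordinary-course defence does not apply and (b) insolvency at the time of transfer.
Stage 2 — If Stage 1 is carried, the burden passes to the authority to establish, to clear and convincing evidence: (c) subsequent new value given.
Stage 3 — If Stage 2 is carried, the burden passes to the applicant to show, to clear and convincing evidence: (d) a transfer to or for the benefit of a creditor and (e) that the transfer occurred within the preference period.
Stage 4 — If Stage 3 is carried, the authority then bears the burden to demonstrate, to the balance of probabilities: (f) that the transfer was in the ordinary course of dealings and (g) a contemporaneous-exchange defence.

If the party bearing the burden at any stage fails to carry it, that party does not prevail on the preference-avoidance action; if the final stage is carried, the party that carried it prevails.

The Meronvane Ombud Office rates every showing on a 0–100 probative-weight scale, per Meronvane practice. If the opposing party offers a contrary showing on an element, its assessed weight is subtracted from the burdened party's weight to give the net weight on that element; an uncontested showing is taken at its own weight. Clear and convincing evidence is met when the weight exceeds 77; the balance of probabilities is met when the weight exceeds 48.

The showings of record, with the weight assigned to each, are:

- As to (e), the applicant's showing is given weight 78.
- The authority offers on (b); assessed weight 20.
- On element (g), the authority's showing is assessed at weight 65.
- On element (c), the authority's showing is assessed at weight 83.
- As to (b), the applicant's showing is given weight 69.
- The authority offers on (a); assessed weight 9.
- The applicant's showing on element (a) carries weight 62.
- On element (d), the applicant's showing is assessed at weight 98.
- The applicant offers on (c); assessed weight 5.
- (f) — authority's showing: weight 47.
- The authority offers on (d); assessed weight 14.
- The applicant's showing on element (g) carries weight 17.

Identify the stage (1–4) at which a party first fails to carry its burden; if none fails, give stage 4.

stage 4

At Stage 1 the applicant must meet the balance of probabilities (weight exceeds 48): on (a) the weight is 62 less the opposing 9 gives net 53, which does exceed 48, so (a) meets the standard; on (b) the weight is 69 less the opposing 20 gives net 49, > 48, so (b) meets the standard.
  The applicant carries Stage 1; the authority now bears the burden.
At Stage 2 the authority must meet clear and convincing evidence (weight exceeds 77): on (c) the weight is 83 less the opposing 5 gives net 78, > 77, so (c) meets the standard.
  Stage 2 is satisfied; the onus moves to the applicant.
At Stage 3 the applicant must meet clear and convincing evidence (weight exceeds 77): on (d) the weight is 98 less the opposing 14 gives net 84, which does exceed 77, so (d) meets the standard; on (e) the weight is 78, > 77, so (e) meets the standard.
  All elements met. The burden passes to the authority.
At Stage 4 the authority must meet the balance of probabilities (weight exceeds 48): on (f) the weight is 47, which does not exceed 48, so (f) does not meet the standard; on (g) the weight is 65 less the opposing 17 gives net 48, ≤ 48, so (g) does not meet the standard.
  Stage 4 not carried; the authority fails its burden.
The applicant prevails.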